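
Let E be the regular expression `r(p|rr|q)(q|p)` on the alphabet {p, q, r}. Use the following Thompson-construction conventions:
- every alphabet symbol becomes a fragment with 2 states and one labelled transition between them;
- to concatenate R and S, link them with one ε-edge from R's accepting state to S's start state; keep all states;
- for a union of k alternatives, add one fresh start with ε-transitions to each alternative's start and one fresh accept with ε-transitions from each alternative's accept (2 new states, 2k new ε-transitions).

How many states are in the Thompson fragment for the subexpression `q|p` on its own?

6

Fragment for `q|p`:
Each of the 2 symbol leaves contributes a 2-state fragment.
  q|p → 6 states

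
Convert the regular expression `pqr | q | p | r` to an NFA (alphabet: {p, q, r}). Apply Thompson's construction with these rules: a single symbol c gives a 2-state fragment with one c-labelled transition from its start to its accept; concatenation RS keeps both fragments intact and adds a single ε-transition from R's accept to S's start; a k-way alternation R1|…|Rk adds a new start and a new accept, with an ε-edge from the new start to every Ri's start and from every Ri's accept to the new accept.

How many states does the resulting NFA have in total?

14

Building bottom-up:
Each of the 6 symbol leaves contributes a 2-state fragment.
  pqr → 6 states
  pqr | q | p | r → 14 states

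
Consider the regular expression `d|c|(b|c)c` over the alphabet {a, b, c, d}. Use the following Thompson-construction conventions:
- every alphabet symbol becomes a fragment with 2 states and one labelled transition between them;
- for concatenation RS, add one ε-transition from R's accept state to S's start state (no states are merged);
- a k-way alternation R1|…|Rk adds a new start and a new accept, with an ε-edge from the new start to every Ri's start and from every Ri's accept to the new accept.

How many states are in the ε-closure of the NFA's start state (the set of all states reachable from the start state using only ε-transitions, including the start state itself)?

Compute the ε-closure size of each fragment's start state recursively; a symbol fragment's start has no outgoing ε-edge, so its closure is just itself (size 1).
  b|c : |ε-closure| = 1 + 1 + 1 = 3 (the new accept is not ε-reachable since no branch accepts ε)
  (b|c)c : |ε-closure| equals the left operand's closure size = 3 (its accept is not ε-reachable, so the closure stops there)
  d|c|(b|c)c : new start ε-reaches every alternative's start; none of them accept ε, so the new accept is not reached: |ε-closure| = 1 + 1 + 1 + 3 = 6

6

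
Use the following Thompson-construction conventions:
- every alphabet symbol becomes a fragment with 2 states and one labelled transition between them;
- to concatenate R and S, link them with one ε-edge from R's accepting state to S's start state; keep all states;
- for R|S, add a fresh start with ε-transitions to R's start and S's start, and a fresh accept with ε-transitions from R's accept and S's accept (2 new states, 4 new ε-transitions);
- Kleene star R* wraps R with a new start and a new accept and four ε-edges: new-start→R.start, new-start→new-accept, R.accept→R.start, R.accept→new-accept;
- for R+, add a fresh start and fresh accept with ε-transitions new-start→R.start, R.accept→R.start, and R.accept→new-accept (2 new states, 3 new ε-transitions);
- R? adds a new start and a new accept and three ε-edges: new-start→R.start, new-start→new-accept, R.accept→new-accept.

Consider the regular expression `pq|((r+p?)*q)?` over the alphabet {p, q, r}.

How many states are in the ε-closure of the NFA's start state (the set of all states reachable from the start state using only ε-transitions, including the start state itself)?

10

Compute the ε-closure size of each fragment's start state recursively; a symbol fragment's start has no outgoing ε-edge, so its closure is just itself (size 1).
  pq — same as the first factor's closure: C = 1
  r+ — new start ε-reaches only the body's start; the new accept needs a symbol first: C = 1 + 1 = 2
  p? — new start has ε-edges to the inner start and to the new accept, so C = 2 + 1 = 3
  r+p? — same as the first factor's closure: C = 2
  (r+p?)* — the star's fresh start ε-reaches both the body's start and the fresh accept: C = 2 + 2 = 4
  (r+p?)*q — C = 4 + 1 = 5 (closure spills across the concat boundary because the left factor accepts ε)
  ((r+p?)*q)? — C = 1 (new start) + 5 (body) + 1 (new accept, via ε) = 7
  pq|((r+p?)*q)? — C = 1 (new start) + (1 + 7) + 1 (new accept, since some branch ε-reaches its own accept) = 10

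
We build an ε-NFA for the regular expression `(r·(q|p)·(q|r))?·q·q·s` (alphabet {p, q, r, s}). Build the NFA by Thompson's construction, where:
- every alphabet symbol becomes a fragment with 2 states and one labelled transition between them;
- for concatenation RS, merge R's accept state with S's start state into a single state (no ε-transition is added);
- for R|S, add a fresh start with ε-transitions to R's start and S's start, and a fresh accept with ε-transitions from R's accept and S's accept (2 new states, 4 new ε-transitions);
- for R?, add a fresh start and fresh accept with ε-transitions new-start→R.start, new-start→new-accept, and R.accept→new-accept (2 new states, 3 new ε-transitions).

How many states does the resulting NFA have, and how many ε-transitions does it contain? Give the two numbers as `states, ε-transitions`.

17, 11

Per subexpression:
Each of the 8 symbol leaves contributes 2 states and 0 ε-transitions.
  q|p → 6 states, 4 ε-transitions
  q|r → 6 states, 4 ε-transitions
  r·(q|p)·(q|r) → 12 states, 8 ε-transitions
  (r·(q|p)·(q|r))? → 14 states, 11 ε-transitions
  (r·(q|p)·(q|r))?·q·q·s → 17 states, 11 ε-transitions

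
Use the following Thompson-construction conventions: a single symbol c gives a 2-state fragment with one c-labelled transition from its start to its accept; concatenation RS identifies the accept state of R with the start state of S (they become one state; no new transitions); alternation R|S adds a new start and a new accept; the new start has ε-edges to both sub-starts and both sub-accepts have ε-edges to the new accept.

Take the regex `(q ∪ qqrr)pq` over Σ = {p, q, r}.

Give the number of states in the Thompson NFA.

11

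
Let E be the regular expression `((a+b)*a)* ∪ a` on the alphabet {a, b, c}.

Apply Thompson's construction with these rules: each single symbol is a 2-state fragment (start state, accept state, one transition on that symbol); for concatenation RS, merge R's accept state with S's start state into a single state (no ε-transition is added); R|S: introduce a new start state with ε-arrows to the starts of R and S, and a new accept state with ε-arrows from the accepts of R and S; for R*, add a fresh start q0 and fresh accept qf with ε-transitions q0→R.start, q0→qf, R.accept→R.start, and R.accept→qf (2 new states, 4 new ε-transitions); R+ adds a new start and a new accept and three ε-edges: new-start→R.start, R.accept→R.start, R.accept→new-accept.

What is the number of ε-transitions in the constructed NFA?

Per subexpression:
Each of the 4 symbol leaves contributes 0 ε-transitions.
  a+ — 3 ε-transitions
  a+b — 3 ε-transitions
  (a+b)* — 7 ε-transitions
  (a+b)*a — 7 ε-transitions
  ((a+b)*a)* — 11 ε-transitions
  ((a+b)*a)* ∪ a — 15 ε-transitions

15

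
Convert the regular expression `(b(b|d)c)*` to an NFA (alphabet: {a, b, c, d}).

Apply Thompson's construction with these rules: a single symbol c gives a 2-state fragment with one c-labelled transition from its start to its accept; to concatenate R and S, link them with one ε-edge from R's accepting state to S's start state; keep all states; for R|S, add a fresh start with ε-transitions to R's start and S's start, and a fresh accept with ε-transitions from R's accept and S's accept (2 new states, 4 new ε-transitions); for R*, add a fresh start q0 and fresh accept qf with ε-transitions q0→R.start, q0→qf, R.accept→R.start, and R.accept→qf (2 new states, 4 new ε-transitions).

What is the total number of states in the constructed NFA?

Building bottom-up:
Each of the 4 symbol leaves contributes a 2-state fragment.
  b|d = 6 states
  b(b|d)c = 10 states
  (b(b|d)c)* = 12 states

12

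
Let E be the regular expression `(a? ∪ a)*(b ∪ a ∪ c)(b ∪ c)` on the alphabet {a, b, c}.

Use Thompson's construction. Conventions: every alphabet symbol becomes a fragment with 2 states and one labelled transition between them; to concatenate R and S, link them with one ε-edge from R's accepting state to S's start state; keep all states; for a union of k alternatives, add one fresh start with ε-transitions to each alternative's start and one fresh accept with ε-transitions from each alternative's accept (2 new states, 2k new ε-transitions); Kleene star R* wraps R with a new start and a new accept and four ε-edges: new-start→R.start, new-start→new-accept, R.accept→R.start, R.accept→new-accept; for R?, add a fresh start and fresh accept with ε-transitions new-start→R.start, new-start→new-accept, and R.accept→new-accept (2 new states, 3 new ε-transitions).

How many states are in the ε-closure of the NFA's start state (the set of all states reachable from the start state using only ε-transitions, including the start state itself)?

Let C(F) = |ε-closure(F.start)| within fragment F, and note whether F accepts ε. Symbol fragments have C = 1 and do not accept ε. Then:
  a? → |ε-closure| = 1 (new start) + 1 (body) + 1 (new accept, via ε) = 3
  a? ∪ a → |ε-closure| = 1 (new start) + (3 + 1) + 1 (new accept, since some branch ε-reaches its own accept) = 6
  (a? ∪ a)* → |ε-closure| = 1 (new start) + 6 (body) + 1 (new accept) = 8
  b ∪ a ∪ c → new start ε-reaches every alternative's start; none of them accept ε, so the new accept is not reached: |ε-closure| = 1 + 1 + 1 + 1 = 4
  b ∪ c → new start ε-reaches every alternative's start; none of them accept ε, so the new accept is not reached: |ε-closure| = 1 + 1 + 1 = 3
  (a? ∪ a)*(b ∪ a ∪ c)(b ∪ c) → the left operand accepts ε, so the closure extends into the next operand (via the concat ε-link); |ε-closure| = 8 + 4 = 12

12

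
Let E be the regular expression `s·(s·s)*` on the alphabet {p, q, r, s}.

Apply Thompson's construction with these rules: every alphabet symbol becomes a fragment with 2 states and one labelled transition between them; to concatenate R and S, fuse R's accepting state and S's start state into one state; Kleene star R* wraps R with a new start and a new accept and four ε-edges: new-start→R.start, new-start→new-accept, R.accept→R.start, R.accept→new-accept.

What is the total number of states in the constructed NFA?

Per subexpression:
Each of the 3 symbol leaves contributes a 2-state fragment.
  s·s : 3 states
  (s·s)* : 5 states
  s·(s·s)* : 6 states

6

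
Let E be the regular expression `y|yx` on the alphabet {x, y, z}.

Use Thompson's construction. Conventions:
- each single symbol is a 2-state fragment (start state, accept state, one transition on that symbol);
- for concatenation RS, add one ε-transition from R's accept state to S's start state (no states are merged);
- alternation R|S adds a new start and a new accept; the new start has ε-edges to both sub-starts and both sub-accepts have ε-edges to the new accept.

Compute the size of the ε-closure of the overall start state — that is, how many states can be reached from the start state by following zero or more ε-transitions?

3

Compute the ε-closure size of each fragment's start state recursively; a symbol fragment's start has no outgoing ε-edge, so its closure is just itself (size 1).
  yx → same as the first factor's closure: |closure| = 1
  y|yx → |closure| = 1 + 1 + 1 = 3 (the new accept is not ε-reachable since no branch accepts ε)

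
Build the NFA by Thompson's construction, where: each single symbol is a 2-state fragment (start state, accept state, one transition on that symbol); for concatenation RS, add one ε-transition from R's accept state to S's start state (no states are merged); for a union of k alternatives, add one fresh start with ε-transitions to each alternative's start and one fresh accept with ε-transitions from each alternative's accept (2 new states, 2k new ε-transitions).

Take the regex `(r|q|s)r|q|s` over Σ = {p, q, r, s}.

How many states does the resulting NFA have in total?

16

Recursing over subexpressions:
Each of the 6 symbol leaves contributes a 2-state fragment.
  r|q|s : 8 states
  (r|q|s)r : 10 states
  (r|q|s)r|q|s : 16 states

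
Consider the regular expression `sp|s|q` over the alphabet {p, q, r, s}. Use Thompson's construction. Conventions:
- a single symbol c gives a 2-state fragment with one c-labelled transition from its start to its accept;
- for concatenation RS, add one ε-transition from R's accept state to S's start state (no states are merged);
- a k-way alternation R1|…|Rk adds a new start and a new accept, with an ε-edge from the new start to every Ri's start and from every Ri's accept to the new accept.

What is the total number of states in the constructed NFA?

10

Bottom-up over the parse tree:
Each of the 4 symbol leaves contributes a 2-state fragment.
  sp : 4 states
  sp|s|q : 10 states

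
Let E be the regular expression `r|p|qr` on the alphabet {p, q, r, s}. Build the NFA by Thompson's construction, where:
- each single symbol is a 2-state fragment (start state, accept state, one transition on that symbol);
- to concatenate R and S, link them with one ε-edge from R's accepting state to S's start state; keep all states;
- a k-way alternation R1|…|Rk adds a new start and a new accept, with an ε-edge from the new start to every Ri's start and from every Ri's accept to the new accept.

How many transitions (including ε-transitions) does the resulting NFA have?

11

Recursing over subexpressions:
Each of the 4 symbol leaves contributes 1 transition (1 symbol, 0 ε).
  qr : 3 transitions (2 symbol, 1 ε)
  r|p|qr : 11 transitions (4 symbol, 7 ε)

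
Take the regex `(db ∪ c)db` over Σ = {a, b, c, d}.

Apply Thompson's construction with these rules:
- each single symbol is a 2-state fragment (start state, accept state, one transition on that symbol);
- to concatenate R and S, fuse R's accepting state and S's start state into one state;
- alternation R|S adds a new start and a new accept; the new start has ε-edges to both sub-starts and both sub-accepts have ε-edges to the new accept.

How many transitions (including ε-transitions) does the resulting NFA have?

Bottom-up over the parse tree:
Each of the 5 symbol leaves contributes 1 transition (1 symbol, 0 ε).
  db : 2 transitions (2 symbol, 0 ε)
  db ∪ c : 7 transitions (3 symbol, 4 ε)
  (db ∪ c)db : 9 transitions (5 symbol, 4 ε)

9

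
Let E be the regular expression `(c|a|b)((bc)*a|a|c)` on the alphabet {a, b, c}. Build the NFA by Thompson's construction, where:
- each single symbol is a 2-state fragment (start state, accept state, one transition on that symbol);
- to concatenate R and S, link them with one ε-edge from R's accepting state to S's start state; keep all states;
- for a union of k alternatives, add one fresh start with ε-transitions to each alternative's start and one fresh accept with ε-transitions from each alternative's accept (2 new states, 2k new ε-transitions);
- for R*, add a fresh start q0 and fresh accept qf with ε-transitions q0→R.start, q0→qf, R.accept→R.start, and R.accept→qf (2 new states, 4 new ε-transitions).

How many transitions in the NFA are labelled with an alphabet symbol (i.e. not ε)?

Per subexpression:
Each of the 8 symbol leaves contributes exactly 1 symbol transition.
  c|a|b : 3 symbol transitions
  bc : 2 symbol transitions
  (bc)* : 2 symbol transitions
  (bc)*a : 3 symbol transitions
  (bc)*a|a|c : 5 symbol transitions
  (c|a|b)((bc)*a|a|c) : 8 symbol transitions

8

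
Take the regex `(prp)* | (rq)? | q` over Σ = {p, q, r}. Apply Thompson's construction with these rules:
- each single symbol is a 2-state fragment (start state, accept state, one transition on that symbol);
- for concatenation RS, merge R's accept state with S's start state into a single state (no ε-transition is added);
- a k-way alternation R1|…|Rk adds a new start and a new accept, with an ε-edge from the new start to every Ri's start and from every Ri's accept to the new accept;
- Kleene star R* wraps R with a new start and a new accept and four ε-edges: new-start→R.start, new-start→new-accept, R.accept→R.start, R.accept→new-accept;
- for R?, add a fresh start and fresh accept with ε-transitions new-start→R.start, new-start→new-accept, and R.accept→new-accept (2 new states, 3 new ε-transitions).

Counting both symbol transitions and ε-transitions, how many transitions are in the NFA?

Building bottom-up:
Each of the 6 symbol leaves contributes 1 transition (1 symbol, 0 ε).
  prp → 3 transitions (3 symbol, 0 ε)
  (prp)* → 7 transitions (3 symbol, 4 ε)
  rq → 2 transitions (2 symbol, 0 ε)
  (rq)? → 5 transitions (2 symbol, 3 ε)
  (prp)* | (rq)? | q → 19 transitions (6 symbol, 13 ε)

19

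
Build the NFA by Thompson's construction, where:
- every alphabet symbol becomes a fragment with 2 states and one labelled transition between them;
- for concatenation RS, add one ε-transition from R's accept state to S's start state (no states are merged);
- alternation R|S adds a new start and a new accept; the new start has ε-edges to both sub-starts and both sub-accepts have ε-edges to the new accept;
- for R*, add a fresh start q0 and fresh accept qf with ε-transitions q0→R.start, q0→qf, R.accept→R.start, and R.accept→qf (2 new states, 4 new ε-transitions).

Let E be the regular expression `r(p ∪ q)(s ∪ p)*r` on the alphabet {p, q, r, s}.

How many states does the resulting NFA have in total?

18

Bottom-up over the parse tree:
Each of the 6 symbol leaves contributes a 2-state fragment.
  p ∪ q = 6 states
  s ∪ p = 6 states
  (s ∪ p)* = 8 states
  r(p ∪ q)(s ∪ p)*r = 18 states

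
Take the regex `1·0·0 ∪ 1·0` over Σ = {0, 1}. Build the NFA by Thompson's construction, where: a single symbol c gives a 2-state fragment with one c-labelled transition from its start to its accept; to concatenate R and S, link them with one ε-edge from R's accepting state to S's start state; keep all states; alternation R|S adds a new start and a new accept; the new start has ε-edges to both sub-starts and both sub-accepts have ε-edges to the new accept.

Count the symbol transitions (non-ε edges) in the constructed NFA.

Bottom-up over the parse tree:
Each of the 5 symbol leaves contributes exactly 1 symbol transition.
  1·0·0 — 3 symbol transitions
  1·0 — 2 symbol transitions
  1·0·0 ∪ 1·0 — 5 symbol transitions

5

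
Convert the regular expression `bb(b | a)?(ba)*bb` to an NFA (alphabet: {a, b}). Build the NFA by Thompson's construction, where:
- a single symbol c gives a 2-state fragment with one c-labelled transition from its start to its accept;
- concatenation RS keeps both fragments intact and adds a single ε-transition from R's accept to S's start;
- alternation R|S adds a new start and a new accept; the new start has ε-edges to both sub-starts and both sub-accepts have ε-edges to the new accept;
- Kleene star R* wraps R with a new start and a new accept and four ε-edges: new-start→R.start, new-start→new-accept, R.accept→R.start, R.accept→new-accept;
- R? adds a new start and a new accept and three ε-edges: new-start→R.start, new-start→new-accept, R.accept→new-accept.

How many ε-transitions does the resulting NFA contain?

17

Recursing over subexpressions:
Each of the 8 symbol leaves contributes 0 ε-transitions.
  b | a : 4 ε-transitions
  (b | a)? : 7 ε-transitions
  ba : 1 ε-transition
  (ba)* : 5 ε-transitions
  bb(b | a)?(ba)*bb : 17 ε-transitions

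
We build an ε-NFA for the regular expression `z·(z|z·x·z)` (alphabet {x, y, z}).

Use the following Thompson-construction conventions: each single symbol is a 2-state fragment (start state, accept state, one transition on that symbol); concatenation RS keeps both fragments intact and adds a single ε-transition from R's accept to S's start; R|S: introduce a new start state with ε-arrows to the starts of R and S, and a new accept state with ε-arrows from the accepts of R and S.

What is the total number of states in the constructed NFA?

12

Bottom-up over the parse tree:
Each of the 5 symbol leaves contributes a 2-state fragment.
  z·x·z : 6 states
  z|z·x·z : 10 states
  z·(z|z·x·z) : 12 states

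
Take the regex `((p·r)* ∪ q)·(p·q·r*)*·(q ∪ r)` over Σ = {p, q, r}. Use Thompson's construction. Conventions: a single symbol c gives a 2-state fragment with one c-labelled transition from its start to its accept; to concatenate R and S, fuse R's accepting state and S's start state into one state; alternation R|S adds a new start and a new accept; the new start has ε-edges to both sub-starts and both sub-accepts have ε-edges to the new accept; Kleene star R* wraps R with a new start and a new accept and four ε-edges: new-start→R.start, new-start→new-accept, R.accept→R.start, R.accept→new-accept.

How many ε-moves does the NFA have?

By structural recursion:
Each of the 8 symbol leaves contributes 0 ε-transitions.
  p·r = 0 ε-transitions
  (p·r)* = 4 ε-transitions
  (p·r)* ∪ q = 8 ε-transitions
  r* = 4 ε-transitions
  p·q·r* = 4 ε-transitions
  (p·q·r*)* = 8 ε-transitions
  q ∪ r = 4 ε-transitions
  ((p·r)* ∪ q)·(p·q·r*)*·(q ∪ r) = 20 ε-transitions

20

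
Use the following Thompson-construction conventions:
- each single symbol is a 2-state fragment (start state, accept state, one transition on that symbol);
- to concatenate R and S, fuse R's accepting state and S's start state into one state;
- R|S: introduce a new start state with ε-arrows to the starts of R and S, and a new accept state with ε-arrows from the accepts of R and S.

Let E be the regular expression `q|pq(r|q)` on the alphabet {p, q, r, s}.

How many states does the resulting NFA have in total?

12

Recursing over subexpressions:
Each of the 5 symbol leaves contributes a 2-state fragment.
  r|q : 6 states
  pq(r|q) : 8 states
  q|pq(r|q) : 12 states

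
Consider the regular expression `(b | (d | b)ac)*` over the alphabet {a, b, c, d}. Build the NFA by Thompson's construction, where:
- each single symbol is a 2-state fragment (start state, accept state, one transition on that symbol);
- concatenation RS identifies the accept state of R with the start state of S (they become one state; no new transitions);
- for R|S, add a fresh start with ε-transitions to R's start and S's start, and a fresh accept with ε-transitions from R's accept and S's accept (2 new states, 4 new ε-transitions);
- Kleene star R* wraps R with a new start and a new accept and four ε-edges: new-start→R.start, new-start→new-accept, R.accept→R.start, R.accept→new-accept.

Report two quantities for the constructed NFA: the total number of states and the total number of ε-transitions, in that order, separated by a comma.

14, 12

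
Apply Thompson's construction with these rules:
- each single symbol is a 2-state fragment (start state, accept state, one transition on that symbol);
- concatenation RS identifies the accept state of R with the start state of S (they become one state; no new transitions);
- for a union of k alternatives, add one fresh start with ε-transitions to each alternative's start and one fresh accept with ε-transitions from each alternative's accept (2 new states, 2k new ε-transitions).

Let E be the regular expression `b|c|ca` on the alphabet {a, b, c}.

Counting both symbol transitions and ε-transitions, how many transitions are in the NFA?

10

By structural recursion:
Each of the 4 symbol leaves contributes 1 transition (1 symbol, 0 ε).
  ca = 2 transitions (2 symbol, 0 ε)
  b|c|ca = 10 transitions (4 symbol, 6 ε)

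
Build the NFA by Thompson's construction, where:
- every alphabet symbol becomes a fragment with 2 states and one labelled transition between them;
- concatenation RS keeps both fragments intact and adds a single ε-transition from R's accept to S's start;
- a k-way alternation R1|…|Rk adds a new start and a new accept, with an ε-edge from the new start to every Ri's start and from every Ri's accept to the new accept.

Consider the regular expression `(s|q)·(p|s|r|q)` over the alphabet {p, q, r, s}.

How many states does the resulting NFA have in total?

Bottom-up over the parse tree:
Each of the 6 symbol leaves contributes a 2-state fragment.
  s|q — 6 states
  p|s|r|q — 10 states
  (s|q)·(p|s|r|q) — 16 states

16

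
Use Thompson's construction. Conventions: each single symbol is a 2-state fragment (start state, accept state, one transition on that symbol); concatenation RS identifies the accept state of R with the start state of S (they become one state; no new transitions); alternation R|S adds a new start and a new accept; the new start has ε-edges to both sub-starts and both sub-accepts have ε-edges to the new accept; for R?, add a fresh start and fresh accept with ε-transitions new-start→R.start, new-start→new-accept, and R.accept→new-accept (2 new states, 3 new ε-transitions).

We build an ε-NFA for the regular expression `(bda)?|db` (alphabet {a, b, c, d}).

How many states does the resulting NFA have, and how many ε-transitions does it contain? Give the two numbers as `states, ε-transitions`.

11, 7

Bottom-up over the parse tree:
Each of the 5 symbol leaves contributes 2 states and 0 ε-transitions.
  bda — 4 states, 0 ε-transitions
  (bda)? — 6 states, 3 ε-transitions
  db — 3 states, 0 ε-transitions
  (bda)?|db — 11 states, 7 ε-transitions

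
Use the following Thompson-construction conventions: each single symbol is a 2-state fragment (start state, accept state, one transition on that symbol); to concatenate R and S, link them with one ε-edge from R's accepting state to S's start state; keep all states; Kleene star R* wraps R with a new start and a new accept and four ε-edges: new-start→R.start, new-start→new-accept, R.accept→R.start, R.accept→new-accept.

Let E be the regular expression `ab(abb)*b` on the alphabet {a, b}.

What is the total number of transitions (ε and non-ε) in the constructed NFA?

15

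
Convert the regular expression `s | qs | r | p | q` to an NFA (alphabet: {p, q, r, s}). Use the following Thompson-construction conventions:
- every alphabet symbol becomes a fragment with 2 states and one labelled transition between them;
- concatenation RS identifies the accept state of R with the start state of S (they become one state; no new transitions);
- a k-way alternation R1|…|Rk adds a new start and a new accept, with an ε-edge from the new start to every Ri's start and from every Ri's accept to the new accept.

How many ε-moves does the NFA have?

10

Building bottom-up:
Each of the 6 symbol leaves contributes 0 ε-transitions.
  qs = 0 ε-transitions
  s | qs | r | p | q = 10 ε-transitions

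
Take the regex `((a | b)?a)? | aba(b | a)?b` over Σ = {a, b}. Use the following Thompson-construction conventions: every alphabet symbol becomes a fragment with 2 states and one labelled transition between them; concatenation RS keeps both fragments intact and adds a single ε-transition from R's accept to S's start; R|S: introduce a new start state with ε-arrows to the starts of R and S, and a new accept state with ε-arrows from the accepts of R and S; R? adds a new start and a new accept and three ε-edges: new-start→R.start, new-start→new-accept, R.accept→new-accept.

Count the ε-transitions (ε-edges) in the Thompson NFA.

By structural recursion:
Each of the 9 symbol leaves contributes 0 ε-transitions.
  a | b — 4 ε-transitions
  (a | b)? — 7 ε-transitions
  (a | b)?a — 8 ε-transitions
  ((a | b)?a)? — 11 ε-transitions
  b | a — 4 ε-transitions
  (b | a)? — 7 ε-transitions
  aba(b | a)?b — 11 ε-transitions
  ((a | b)?a)? | aba(b | a)?b — 26 ε-transitions

26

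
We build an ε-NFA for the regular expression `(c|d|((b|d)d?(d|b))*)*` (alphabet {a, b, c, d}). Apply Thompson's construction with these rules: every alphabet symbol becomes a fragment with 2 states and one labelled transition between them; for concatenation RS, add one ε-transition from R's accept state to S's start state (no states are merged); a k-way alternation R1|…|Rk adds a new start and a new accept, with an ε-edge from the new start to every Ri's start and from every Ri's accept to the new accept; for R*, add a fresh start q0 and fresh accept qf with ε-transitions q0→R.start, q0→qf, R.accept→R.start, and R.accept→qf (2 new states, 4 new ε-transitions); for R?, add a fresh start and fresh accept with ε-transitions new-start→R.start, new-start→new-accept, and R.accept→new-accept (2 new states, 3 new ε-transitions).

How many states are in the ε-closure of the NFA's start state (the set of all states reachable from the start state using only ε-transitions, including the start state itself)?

11

Compute the ε-closure size of each fragment's start state recursively; a symbol fragment's start has no outgoing ε-edge, so its closure is just itself (size 1).
  b|d → |closure| = 1 + 1 + 1 = 3 (the new accept is not ε-reachable since no branch accepts ε)
  d? → |closure| = 1 (new start) + 1 (body) + 1 (new accept, via ε) = 3
  d|b → new start ε-reaches every alternative's start; none of them accept ε, so the new accept is not reached: |closure| = 1 + 1 + 1 = 3
  (b|d)d?(d|b) → same as the first factor's closure: |closure| = 3
  ((b|d)d?(d|b))* → |closure| = 1 (new start) + 3 (body) + 1 (new accept) = 5
  c|d|((b|d)d?(d|b))* → new start ε-reaches every alternative's start; at least one alternative accepts ε, so the union's new accept is reached too: |closure| = 1 + 1 + 1 + 5 + 1 = 9
  (c|d|((b|d)d?(d|b))*)* → new start has ε-edges to the inner start and to the new accept, so |closure| = 2 + 9 = 11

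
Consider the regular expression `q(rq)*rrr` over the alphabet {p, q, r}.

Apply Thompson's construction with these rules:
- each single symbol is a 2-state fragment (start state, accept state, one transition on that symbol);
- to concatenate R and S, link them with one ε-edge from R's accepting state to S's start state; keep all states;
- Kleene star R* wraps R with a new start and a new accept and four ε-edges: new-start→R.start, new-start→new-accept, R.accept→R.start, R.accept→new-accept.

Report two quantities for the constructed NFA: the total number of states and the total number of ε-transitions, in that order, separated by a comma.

14, 9

Bottom-up over the parse tree:
Each of the 6 symbol leaves contributes 2 states and 0 ε-transitions.
  rq : 4 states, 1 ε-transition
  (rq)* : 6 states, 5 ε-transitions
  q(rq)*rrr : 14 states, 9 ε-transitions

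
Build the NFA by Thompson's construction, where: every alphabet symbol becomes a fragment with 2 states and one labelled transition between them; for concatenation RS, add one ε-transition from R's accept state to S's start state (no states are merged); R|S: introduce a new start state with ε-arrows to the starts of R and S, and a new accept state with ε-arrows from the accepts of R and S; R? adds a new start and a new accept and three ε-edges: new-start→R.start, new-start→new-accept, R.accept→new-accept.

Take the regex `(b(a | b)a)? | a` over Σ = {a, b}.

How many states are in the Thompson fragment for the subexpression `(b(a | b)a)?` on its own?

12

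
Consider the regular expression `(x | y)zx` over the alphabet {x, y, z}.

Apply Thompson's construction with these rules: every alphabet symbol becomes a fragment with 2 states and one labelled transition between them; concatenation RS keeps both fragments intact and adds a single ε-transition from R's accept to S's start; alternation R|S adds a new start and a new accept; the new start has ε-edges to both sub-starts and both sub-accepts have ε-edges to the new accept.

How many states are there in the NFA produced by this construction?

10

Recursing over subexpressions:
Each of the 4 symbol leaves contributes a 2-state fragment.
  x | y : 6 states
  (x | y)zx : 10 states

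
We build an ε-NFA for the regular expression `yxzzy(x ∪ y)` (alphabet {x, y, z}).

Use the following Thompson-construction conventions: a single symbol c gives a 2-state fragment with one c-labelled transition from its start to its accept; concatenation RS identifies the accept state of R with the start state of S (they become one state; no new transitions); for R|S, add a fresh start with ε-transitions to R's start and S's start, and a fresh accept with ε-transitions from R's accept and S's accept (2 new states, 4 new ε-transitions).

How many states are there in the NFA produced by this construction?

11

By structural recursion:
Each of the 7 symbol leaves contributes a 2-state fragment.
  x ∪ y — 6 states
  yxzzy(x ∪ y) — 11 states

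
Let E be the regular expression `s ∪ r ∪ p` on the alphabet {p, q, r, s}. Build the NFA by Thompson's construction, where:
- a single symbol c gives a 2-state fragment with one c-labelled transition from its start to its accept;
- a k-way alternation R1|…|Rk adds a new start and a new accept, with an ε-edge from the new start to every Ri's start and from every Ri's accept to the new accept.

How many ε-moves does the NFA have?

By structural recursion:
Each of the 3 symbol leaves contributes 0 ε-transitions.
  s ∪ r ∪ p = 6 ε-transitions

6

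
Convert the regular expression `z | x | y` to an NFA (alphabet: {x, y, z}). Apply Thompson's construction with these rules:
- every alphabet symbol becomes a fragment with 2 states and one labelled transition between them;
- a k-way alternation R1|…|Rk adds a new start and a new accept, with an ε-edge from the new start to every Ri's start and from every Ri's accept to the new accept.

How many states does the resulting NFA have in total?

8

By structural recursion:
Each of the 3 symbol leaves contributes a 2-state fragment.
  z | x | y = 8 states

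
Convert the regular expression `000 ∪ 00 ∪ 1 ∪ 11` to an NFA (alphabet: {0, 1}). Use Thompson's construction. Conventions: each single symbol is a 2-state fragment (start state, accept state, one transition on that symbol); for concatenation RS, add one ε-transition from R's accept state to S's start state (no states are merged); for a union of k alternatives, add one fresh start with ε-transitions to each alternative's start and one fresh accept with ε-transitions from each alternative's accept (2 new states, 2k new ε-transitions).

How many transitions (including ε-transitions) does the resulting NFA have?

Bottom-up over the parse tree:
Each of the 8 symbol leaves contributes 1 transition (1 symbol, 0 ε).
  000 = 5 transitions (3 symbol, 2 ε)
  00 = 3 transitions (2 symbol, 1 ε)
  11 = 3 transitions (2 symbol, 1 ε)
  000 ∪ 00 ∪ 1 ∪ 11 = 20 transitions (8 symbol, 12 ε)

20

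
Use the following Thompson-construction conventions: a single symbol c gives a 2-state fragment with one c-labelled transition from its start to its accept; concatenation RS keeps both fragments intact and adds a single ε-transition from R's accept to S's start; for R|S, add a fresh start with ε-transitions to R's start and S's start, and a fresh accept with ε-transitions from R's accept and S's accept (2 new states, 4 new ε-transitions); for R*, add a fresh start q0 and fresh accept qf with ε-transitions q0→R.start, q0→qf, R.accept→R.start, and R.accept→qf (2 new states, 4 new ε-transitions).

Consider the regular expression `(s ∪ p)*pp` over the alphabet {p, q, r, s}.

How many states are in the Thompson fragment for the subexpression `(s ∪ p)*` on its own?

Fragment for `(s ∪ p)*`:
Each of the 2 symbol leaves contributes a 2-state fragment.
  s ∪ p → 6 states
  (s ∪ p)* → 8 states

8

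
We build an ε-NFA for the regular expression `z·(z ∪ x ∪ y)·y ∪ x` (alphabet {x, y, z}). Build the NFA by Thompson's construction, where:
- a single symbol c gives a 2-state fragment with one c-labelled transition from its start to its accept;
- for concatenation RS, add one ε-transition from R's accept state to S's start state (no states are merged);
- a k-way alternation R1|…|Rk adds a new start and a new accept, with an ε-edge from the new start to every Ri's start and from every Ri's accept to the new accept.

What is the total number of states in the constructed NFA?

Recursing over subexpressions:
Each of the 6 symbol leaves contributes a 2-state fragment.
  z ∪ x ∪ y : 8 states
  z·(z ∪ x ∪ y)·y : 12 states
  z·(z ∪ x ∪ y)·y ∪ x : 16 states

16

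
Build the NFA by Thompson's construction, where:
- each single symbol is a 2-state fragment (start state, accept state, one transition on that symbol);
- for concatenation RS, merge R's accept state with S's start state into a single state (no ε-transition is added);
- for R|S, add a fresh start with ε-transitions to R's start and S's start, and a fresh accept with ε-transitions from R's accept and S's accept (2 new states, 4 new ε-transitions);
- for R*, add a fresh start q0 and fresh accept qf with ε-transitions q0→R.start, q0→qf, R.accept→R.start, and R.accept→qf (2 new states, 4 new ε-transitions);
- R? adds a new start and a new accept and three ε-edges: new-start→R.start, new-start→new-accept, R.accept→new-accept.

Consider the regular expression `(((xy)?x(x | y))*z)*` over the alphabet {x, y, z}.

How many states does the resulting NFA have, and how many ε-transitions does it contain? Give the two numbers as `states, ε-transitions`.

16, 15

Per subexpression:
Each of the 6 symbol leaves contributes 2 states and 0 ε-transitions.
  xy → 3 states, 0 ε-transitions
  (xy)? → 5 states, 3 ε-transitions
  x | y → 6 states, 4 ε-transitions
  (xy)?x(x | y) → 11 states, 7 ε-transitions
  ((xy)?x(x | y))* → 13 states, 11 ε-transitions
  ((xy)?x(x | y))*z → 14 states, 11 ε-transitions
  (((xy)?x(x | y))*z)* → 16 states, 15 ε-transitions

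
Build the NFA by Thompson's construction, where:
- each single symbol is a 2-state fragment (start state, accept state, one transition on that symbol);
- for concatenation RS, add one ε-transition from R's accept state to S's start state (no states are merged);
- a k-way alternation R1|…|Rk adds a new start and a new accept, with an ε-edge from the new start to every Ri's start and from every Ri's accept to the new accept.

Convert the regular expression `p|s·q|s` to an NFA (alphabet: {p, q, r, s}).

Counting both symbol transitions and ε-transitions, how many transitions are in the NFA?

Recursing over subexpressions:
Each of the 4 symbol leaves contributes 1 transition (1 symbol, 0 ε).
  s·q — 3 transitions (2 symbol, 1 ε)
  p|s·q|s — 11 transitions (4 symbol, 7 ε)

11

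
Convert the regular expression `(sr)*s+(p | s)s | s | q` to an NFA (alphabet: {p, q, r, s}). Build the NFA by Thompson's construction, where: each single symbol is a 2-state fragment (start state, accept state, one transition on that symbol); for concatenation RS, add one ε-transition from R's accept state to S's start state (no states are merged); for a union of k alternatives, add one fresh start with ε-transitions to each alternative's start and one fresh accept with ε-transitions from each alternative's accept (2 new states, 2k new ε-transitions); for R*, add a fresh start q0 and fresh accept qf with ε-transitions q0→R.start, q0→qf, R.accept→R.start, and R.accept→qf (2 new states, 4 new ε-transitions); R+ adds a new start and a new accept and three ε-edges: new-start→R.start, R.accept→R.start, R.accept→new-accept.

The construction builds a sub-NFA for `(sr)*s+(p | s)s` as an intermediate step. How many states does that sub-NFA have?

Fragment for `(sr)*s+(p | s)s`:
Each of the 6 symbol leaves contributes a 2-state fragment.
  sr : 4 states
  (sr)* : 6 states
  s+ : 4 states
  p | s : 6 states
  (sr)*s+(p | s)s : 18 states

18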